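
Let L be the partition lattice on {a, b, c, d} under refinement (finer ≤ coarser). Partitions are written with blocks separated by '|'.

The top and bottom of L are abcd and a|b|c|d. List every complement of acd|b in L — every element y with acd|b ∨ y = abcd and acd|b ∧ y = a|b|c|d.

Need y with acd|b ∨ y = abcd and acd|b ∧ y = a|b|c|d.
Checking each element gives: ab|c|d, a|bc|d, a|bd|c.

ab|c|d, a|bc|d, a|bd|c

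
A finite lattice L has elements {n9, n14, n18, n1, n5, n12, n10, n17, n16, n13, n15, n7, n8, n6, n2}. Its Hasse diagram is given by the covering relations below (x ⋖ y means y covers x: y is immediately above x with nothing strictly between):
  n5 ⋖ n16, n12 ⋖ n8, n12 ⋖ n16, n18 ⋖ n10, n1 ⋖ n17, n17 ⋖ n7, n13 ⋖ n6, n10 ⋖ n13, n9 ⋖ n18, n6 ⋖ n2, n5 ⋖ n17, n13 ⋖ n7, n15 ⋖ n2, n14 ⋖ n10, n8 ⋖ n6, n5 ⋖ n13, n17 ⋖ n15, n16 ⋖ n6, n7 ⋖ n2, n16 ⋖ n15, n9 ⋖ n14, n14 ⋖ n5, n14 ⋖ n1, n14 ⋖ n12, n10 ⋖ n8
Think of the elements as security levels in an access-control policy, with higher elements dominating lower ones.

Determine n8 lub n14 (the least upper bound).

Common upper bounds of {n8, n14}: n2, n6, n8.
The least among these is n8.

n8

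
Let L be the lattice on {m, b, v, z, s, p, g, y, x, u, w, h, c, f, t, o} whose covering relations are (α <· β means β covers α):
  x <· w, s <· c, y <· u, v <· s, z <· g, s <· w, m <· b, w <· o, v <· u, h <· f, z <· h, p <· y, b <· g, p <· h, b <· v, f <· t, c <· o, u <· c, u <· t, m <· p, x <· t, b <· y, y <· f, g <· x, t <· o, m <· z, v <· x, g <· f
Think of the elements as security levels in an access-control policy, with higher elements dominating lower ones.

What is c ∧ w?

s

Common lower bounds of {c, w}: b, m, s, v.
The greatest among these is s.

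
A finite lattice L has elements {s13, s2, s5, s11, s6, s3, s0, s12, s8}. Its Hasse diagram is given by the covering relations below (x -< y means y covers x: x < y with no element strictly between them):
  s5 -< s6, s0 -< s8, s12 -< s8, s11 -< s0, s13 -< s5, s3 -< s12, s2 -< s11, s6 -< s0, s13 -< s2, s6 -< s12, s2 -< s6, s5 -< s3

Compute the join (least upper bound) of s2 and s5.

Common upper bounds of {s2, s5}: s0, s12, s6, s8.
The least among these is s6.

s6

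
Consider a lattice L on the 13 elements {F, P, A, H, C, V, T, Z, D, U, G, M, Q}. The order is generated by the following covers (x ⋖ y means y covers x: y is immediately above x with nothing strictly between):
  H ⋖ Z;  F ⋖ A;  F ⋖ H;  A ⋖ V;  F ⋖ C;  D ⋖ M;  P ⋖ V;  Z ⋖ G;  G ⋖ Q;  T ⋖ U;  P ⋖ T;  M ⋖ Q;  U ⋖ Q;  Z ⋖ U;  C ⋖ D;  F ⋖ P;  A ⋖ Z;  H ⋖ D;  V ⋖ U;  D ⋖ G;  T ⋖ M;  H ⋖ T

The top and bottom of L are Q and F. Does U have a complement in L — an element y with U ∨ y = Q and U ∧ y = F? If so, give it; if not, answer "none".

Need y with U ∨ y = Q and U ∧ y = F.
Checking each element gives: C.

C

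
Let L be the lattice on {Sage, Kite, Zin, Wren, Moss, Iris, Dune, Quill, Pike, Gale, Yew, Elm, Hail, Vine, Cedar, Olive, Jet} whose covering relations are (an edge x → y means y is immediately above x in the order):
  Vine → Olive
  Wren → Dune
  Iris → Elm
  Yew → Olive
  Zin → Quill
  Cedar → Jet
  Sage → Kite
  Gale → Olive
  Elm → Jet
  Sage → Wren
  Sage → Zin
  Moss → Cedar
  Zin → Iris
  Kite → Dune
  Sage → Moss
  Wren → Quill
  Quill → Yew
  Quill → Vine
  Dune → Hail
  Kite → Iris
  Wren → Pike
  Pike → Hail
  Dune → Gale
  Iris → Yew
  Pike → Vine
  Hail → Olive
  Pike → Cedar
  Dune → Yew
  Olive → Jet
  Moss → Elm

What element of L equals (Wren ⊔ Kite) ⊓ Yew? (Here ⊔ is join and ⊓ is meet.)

Dune

Wren ∨ Kite = Dune
Dune ∧ Yew = Dune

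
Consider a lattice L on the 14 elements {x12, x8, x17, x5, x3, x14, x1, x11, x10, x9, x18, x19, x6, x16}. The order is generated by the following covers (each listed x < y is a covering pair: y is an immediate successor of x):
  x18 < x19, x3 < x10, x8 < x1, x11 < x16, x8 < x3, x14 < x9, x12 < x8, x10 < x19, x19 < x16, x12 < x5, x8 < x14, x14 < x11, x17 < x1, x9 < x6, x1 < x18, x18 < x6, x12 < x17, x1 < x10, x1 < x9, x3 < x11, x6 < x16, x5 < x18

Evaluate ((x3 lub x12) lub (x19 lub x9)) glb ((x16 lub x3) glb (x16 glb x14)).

x3 ∨ x12 = x3
x19 ∨ x9 = x16
x3 ∨ x16 = x16
x16 ∨ x3 = x16
x16 ∧ x14 = x14
x16 ∧ x14 = x14
x16 ∧ x14 = x14

x14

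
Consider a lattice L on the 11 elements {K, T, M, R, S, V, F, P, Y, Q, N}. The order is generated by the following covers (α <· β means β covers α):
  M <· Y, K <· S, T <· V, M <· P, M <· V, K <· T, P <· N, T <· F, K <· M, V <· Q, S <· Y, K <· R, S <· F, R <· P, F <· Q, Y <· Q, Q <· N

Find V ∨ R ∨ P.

Common upper bounds of {V, R, P}: N.
The least among these is N.

N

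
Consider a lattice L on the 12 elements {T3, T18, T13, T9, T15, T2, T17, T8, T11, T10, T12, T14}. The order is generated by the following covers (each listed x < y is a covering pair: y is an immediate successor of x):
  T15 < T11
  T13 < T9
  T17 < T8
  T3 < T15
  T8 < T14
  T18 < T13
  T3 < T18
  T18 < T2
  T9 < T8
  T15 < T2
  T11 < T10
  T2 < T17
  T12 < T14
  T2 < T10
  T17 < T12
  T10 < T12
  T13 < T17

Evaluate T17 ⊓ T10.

T17 ∧ T10 = T2

T2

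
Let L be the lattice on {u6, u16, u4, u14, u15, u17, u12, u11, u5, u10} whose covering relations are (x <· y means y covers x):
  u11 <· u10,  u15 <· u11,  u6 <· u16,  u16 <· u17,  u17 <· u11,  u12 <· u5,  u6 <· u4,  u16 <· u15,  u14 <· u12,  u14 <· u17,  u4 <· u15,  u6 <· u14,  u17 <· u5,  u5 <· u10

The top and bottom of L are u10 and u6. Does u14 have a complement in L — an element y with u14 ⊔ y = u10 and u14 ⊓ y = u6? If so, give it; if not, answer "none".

For every candidate y, either u14 ∨ y ≠ u10 or u14 ∧ y ≠ u6; no complement exists.

none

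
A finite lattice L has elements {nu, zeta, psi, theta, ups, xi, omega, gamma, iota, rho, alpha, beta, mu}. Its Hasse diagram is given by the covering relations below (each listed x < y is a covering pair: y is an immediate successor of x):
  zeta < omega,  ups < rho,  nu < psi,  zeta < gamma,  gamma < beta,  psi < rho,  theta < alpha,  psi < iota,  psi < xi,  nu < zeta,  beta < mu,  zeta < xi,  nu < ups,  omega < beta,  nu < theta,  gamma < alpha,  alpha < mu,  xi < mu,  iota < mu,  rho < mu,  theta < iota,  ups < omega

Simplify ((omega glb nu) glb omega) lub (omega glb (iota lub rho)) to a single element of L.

omega ∧ nu = nu
nu ∧ omega = nu
iota ∨ rho = mu
omega ∧ mu = omega
nu ∨ omega = omega

omega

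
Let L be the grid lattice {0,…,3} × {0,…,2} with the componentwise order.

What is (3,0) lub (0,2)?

(3,2)

In a product of chains, the join is componentwise max, giving (3,2).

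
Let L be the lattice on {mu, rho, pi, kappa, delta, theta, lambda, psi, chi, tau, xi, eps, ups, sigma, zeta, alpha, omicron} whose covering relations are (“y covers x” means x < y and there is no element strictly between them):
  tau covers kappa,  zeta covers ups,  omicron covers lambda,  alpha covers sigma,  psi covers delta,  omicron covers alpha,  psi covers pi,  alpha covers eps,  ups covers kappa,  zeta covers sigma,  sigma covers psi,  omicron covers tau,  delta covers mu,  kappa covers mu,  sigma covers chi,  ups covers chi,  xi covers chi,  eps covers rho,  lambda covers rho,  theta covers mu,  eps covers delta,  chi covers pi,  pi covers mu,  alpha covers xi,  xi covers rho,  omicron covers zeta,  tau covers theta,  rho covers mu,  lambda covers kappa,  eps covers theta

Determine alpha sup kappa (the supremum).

Common upper bounds of {alpha, kappa}: omicron.
The least among these is omicron.

omicron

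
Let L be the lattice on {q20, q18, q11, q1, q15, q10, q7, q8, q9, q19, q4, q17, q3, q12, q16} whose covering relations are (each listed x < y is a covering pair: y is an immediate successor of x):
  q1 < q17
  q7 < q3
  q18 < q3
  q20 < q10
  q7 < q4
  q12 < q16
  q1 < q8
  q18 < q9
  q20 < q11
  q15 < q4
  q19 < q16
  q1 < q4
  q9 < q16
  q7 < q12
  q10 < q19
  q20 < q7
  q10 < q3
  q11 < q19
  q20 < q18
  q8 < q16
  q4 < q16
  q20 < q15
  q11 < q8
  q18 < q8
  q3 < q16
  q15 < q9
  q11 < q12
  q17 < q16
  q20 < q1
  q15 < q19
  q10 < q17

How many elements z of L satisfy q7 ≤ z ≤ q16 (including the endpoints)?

5

The interval [q7, q16] = {q12, q16, q3, q4, q7}, which has 5 elements.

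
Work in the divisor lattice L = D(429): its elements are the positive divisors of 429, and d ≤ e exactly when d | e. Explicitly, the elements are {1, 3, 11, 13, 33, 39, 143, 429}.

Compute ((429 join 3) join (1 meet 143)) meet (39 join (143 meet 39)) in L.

429 ∨ 3 = 429
1 ∧ 143 = 1
429 ∨ 1 = 429
143 ∧ 39 = 13
39 ∨ 13 = 39
429 ∧ 39 = 39

39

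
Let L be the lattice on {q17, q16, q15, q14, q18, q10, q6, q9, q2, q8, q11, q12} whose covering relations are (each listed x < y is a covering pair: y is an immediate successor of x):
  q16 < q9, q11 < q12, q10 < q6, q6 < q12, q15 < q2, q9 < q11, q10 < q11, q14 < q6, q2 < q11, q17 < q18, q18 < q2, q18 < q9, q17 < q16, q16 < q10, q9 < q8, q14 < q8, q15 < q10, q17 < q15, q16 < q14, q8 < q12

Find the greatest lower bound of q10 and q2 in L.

q15

Common lower bounds of {q10, q2}: q15, q17.
The greatest among these is q15.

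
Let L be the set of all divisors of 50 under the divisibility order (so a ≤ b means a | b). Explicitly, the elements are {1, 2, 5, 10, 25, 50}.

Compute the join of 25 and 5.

25

In the divisibility order, the join is the least common multiple: lcm(25, 5) = 25.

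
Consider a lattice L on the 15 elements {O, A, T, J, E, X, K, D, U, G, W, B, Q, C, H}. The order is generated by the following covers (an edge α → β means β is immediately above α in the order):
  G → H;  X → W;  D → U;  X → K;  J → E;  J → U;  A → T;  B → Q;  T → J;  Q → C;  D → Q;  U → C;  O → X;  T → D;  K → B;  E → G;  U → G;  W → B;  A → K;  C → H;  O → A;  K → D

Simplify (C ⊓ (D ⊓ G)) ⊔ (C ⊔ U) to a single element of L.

D ∧ G = D
C ∧ D = D
C ∨ U = C
D ∨ C = C

C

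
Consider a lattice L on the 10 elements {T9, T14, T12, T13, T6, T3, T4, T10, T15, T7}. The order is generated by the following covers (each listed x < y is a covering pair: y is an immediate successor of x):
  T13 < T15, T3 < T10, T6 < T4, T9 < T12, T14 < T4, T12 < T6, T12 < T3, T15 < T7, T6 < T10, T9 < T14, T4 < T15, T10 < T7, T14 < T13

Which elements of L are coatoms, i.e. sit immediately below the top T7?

The coatoms are exactly the elements covered by T7: T10, T15.

T10, T15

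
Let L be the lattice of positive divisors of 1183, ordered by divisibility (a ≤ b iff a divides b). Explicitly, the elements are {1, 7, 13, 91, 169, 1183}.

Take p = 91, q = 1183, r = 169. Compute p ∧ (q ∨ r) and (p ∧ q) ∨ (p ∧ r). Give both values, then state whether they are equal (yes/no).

91; 91; yes

q ∨ r = 1183, so p ∧ (q ∨ r) = 91 ∧ 1183 = 91.
p ∧ q = 91 and p ∧ r = 13, so (p ∧ q) ∨ (p ∧ r) = 91 ∨ 13 = 91.
Equal: yes.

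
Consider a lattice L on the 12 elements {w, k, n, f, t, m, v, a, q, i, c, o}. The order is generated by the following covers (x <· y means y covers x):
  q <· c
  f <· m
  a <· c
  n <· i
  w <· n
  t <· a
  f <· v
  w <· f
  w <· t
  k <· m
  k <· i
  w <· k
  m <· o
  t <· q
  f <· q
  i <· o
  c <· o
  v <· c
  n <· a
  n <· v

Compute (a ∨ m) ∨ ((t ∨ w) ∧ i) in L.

o

a ∨ m = o
t ∨ w = t
t ∧ i = w
o ∨ w = o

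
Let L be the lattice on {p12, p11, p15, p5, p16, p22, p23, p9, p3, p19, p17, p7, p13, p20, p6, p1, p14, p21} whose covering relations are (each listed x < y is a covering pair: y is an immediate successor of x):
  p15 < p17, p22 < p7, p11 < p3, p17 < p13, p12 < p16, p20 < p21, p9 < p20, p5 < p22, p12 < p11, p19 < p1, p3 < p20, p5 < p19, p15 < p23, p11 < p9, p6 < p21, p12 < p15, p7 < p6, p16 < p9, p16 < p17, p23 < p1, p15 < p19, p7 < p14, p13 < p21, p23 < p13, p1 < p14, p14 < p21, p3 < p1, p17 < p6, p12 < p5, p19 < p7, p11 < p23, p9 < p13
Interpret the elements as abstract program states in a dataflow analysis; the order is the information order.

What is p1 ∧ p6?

Common lower bounds of {p1, p6}: p12, p15, p19, p5.
The greatest among these is p19.

p19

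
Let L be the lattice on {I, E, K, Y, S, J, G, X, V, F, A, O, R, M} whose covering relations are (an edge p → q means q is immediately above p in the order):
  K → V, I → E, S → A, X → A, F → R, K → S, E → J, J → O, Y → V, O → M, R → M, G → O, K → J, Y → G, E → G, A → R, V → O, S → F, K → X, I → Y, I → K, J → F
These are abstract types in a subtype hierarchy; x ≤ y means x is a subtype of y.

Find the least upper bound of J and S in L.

Common upper bounds of {J, S}: F, M, R.
The least among these is F.

F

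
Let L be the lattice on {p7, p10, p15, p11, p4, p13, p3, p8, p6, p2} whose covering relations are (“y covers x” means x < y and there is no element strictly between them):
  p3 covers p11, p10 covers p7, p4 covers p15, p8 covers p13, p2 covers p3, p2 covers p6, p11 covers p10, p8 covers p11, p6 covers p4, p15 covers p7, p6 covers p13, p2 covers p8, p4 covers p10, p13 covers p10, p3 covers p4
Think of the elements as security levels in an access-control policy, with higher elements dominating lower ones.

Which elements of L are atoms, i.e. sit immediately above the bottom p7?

The atoms are exactly the elements that cover p7: p10, p15.

p10, p15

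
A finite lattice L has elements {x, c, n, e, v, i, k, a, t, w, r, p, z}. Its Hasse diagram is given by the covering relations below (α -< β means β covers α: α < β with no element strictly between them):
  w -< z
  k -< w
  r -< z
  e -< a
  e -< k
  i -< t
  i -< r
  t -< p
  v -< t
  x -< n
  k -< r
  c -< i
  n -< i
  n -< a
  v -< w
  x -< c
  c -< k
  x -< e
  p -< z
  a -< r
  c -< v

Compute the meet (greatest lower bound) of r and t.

Common lower bounds of {r, t}: c, i, n, x.
The greatest among these is i.

i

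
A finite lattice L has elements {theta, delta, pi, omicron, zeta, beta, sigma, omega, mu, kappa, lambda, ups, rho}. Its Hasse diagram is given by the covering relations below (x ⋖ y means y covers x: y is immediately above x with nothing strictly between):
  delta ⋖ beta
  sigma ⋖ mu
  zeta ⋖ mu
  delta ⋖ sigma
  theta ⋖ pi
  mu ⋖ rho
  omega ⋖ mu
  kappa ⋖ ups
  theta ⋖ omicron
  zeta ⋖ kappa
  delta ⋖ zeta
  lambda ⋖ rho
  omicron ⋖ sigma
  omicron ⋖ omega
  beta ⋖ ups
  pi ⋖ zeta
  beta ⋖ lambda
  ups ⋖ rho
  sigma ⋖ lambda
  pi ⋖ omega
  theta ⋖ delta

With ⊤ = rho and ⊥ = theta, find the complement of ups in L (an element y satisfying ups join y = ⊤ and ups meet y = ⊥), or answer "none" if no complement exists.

omicron

Need y with ups ∨ y = rho and ups ∧ y = theta.
Checking each element gives: omicron.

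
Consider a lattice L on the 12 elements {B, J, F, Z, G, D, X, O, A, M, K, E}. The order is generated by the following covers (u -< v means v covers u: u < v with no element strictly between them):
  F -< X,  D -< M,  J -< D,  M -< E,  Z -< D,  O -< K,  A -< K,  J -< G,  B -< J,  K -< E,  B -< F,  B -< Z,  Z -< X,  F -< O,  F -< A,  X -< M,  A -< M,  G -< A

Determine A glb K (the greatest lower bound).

Common lower bounds of {A, K}: A, B, F, G, J.
The greatest among these is A.

A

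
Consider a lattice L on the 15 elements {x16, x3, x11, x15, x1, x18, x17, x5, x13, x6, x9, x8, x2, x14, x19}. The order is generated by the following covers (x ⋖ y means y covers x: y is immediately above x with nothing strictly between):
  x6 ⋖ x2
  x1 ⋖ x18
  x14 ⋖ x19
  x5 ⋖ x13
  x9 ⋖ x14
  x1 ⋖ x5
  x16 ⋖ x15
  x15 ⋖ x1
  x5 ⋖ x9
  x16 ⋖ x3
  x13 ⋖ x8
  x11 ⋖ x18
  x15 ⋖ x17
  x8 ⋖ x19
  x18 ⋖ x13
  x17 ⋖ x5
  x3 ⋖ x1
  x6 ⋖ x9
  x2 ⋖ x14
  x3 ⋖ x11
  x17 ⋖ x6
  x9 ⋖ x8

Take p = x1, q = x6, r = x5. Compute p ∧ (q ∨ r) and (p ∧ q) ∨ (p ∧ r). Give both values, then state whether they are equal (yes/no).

x1; x1; yes

q ∨ r = x9, so p ∧ (q ∨ r) = x1 ∧ x9 = x1.
p ∧ q = x15 and p ∧ r = x1, so (p ∧ q) ∨ (p ∧ r) = x15 ∨ x1 = x1.
Equal: yes.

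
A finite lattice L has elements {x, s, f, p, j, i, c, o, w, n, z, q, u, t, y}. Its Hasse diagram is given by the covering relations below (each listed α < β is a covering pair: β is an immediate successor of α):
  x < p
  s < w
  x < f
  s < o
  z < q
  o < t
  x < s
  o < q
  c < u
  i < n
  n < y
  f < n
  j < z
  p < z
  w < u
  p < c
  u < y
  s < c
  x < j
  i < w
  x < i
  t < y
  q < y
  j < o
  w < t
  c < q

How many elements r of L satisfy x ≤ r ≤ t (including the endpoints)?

The interval [x, t] = {i, j, o, s, t, w, x}, which has 7 elements.

7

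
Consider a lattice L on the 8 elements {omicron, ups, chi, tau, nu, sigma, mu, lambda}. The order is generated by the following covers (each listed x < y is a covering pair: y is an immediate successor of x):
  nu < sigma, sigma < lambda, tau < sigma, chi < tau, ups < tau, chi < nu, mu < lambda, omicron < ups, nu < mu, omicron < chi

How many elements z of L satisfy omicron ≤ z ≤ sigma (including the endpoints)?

The interval [omicron, sigma] = {chi, nu, omicron, sigma, tau, ups}, which has 6 elements.

6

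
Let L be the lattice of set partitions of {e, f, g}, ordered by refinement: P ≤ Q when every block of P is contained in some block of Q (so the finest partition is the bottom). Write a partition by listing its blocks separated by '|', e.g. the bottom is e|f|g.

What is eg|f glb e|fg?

The meet (common refinement) of eg|f and e|fg intersects blocks pairwise, giving e|f|g.

e|f|g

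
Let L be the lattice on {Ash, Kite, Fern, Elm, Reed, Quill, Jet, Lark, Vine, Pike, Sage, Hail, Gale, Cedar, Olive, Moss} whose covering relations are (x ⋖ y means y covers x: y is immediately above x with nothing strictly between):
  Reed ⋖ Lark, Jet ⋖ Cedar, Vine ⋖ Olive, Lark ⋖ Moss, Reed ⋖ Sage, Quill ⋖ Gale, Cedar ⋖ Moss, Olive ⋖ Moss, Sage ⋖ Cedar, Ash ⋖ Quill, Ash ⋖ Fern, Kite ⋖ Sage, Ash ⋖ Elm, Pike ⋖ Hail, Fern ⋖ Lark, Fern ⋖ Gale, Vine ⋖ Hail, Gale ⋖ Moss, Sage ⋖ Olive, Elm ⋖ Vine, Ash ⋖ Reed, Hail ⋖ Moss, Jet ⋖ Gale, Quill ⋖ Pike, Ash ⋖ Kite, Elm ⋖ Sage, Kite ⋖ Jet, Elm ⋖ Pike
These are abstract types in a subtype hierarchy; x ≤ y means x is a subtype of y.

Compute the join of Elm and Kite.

Common upper bounds of {Elm, Kite}: Cedar, Moss, Olive, Sage.
The least among these is Sage.

Sage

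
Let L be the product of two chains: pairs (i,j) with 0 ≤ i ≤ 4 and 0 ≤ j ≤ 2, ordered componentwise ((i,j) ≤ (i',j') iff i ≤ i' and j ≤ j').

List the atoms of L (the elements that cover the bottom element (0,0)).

The atoms are exactly the elements that cover (0,0): (0,1), (1,0).

(0,1), (1,0)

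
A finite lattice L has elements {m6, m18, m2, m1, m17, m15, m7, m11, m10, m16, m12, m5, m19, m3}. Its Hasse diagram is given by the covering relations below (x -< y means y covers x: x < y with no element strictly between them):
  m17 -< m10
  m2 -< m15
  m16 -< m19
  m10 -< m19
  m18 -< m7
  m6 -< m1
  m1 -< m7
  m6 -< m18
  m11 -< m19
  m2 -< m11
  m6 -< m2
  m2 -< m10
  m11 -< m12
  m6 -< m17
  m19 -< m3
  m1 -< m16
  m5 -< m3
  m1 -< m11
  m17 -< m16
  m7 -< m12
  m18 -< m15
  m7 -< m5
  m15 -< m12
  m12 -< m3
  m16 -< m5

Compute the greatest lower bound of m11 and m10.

Common lower bounds of {m11, m10}: m2, m6.
The greatest among these is m2.

m2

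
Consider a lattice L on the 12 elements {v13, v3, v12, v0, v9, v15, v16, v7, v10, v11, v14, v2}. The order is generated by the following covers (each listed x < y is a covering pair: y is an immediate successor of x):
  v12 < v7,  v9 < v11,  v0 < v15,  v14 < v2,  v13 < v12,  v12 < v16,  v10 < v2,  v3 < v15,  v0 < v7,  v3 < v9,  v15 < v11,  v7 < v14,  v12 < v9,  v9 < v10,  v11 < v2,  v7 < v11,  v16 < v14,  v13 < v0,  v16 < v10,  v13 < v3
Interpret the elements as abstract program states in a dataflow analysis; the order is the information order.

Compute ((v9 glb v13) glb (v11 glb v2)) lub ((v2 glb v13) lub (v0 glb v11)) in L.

v0

v9 ∧ v13 = v13
v11 ∧ v2 = v11
v13 ∧ v11 = v13
v2 ∧ v13 = v13
v0 ∧ v11 = v0
v13 ∨ v0 = v0
v13 ∨ v0 = v0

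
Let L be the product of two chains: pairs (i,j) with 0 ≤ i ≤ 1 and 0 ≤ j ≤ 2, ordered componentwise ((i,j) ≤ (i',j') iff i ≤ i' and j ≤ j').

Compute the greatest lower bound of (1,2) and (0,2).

(0,2)

In a product of chains, the meet is componentwise min, giving (0,2).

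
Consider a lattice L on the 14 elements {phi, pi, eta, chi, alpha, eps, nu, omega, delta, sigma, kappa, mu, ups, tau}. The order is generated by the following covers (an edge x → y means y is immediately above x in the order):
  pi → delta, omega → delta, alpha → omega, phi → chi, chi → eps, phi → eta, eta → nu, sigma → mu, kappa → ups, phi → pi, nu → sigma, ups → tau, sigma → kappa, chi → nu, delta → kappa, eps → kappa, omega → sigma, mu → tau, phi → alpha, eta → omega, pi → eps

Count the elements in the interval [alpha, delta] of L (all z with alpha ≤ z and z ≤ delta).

The interval [alpha, delta] = {alpha, delta, omega}, which has 3 elements.

3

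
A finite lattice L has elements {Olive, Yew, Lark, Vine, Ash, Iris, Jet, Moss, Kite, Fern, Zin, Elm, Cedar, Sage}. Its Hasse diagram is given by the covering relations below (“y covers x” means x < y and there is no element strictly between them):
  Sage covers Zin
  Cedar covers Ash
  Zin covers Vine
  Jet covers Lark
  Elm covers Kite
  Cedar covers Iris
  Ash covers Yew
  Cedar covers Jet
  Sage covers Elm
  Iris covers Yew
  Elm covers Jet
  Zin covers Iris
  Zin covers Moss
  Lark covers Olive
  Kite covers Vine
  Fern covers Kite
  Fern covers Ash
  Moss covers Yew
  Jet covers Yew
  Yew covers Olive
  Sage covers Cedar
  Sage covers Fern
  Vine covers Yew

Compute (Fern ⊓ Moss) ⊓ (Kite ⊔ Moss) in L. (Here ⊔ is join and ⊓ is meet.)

Yew

Fern ∧ Moss = Yew
Kite ∨ Moss = Sage
Yew ∧ Sage = Yew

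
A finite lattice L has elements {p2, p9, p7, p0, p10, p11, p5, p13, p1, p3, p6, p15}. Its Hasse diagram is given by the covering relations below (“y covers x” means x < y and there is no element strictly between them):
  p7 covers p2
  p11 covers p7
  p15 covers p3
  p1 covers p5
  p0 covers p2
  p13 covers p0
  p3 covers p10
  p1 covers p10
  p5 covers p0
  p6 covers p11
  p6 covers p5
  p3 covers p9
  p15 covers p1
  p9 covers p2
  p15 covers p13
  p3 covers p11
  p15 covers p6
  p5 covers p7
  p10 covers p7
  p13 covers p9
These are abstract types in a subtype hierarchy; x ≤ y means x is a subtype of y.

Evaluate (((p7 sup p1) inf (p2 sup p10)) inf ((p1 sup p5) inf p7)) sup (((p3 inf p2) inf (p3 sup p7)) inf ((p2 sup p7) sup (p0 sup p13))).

p7 ∨ p1 = p1
p2 ∨ p10 = p10
p1 ∧ p10 = p10
p1 ∨ p5 = p1
p1 ∧ p7 = p7
p10 ∧ p7 = p7
p3 ∧ p2 = p2
p3 ∨ p7 = p3
p2 ∧ p3 = p2
p2 ∨ p7 = p7
p0 ∨ p13 = p13
p7 ∨ p13 = p15
p2 ∧ p15 = p2
p7 ∨ p2 = p7

p7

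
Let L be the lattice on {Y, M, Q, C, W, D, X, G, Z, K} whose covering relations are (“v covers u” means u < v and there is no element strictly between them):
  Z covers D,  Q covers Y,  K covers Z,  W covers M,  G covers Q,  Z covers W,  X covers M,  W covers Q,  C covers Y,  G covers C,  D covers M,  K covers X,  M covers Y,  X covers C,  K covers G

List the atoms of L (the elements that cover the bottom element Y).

The atoms are exactly the elements that cover Y: C, M, Q.

C, M, Q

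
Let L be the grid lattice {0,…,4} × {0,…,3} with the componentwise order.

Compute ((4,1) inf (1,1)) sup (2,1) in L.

(4,1) ∧ (1,1) = (1,1)
(1,1) ∨ (2,1) = (2,1)

(2,1)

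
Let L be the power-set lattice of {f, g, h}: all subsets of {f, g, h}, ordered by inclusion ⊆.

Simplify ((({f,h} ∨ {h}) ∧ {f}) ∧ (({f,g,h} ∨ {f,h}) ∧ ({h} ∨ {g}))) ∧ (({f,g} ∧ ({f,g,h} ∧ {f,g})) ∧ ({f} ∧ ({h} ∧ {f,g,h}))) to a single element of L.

{f,h} ∨ {h} = {f,h}
{f,h} ∧ {f} = {f}
{f,g,h} ∨ {f,h} = {f,g,h}
{h} ∨ {g} = {g,h}
{f,g,h} ∧ {g,h} = {g,h}
{f} ∧ {g,h} = ∅
{f,g,h} ∧ {f,g} = {f,g}
{f,g} ∧ {f,g} = {f,g}
{h} ∧ {f,g,h} = {h}
{f} ∧ {h} = ∅
{f,g} ∧ ∅ = ∅
∅ ∧ ∅ = ∅

∅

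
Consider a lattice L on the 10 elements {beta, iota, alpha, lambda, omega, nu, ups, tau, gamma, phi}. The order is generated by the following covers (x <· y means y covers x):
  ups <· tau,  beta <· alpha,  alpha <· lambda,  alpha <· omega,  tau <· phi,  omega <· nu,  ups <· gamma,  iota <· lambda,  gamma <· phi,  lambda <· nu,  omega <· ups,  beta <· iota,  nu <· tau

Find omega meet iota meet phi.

Common lower bounds of {omega, iota, phi}: beta.
The greatest among these is beta.

beta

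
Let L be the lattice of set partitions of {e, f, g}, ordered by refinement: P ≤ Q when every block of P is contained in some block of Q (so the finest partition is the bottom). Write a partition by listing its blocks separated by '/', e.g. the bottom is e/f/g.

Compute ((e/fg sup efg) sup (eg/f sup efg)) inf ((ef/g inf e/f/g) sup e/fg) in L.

e/fg ∨ efg = efg
eg/f ∨ efg = efg
efg ∨ efg = efg
ef/g ∧ e/f/g = e/f/g
e/f/g ∨ e/fg = e/fg
efg ∧ e/fg = e/fg

e/fg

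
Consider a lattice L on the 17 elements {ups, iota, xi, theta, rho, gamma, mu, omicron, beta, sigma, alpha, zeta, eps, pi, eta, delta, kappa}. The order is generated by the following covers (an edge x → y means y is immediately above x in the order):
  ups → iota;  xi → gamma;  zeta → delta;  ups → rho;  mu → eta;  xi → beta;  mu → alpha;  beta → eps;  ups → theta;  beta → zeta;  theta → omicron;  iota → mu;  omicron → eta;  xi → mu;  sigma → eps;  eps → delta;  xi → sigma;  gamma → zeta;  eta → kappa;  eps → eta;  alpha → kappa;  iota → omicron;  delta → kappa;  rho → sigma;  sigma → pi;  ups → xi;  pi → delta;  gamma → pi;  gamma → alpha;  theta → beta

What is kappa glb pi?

pi

Common lower bounds of {kappa, pi}: gamma, pi, rho, sigma, ups, xi.
The greatest among these is pi.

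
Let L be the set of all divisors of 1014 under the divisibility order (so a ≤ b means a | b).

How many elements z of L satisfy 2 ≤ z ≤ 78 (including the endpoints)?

4

The interval [2, 78] = {2, 26, 6, 78}, which has 4 elements.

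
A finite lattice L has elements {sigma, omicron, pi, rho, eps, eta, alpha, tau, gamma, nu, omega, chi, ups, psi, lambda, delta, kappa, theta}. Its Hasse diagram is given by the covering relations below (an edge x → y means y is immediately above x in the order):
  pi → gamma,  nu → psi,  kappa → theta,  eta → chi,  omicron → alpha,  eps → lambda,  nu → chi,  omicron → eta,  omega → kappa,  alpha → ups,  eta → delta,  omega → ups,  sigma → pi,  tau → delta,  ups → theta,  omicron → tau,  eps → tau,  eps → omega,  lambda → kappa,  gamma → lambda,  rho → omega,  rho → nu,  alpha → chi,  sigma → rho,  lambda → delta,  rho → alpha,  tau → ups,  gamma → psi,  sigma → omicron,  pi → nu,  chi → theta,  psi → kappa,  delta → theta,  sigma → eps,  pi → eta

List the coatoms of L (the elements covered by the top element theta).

chi, delta, kappa, ups

The coatoms are exactly the elements covered by theta: chi, delta, kappa, ups.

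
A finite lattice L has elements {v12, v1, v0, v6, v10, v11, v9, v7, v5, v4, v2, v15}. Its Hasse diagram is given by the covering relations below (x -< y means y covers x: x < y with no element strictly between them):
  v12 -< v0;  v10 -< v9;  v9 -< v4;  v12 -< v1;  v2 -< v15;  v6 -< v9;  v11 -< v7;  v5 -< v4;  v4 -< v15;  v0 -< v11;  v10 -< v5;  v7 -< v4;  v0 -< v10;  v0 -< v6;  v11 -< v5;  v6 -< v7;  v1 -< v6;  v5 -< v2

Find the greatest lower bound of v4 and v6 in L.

Common lower bounds of {v4, v6}: v0, v1, v12, v6.
The greatest among these is v6.

v6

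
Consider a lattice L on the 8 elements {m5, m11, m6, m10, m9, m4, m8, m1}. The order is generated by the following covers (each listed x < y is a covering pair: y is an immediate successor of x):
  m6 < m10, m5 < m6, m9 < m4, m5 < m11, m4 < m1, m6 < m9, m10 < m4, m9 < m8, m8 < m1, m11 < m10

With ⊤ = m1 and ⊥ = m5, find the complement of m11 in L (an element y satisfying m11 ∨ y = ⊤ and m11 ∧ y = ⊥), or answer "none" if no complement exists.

Need y with m11 ∨ y = m1 and m11 ∧ y = m5.
Checking each element gives: m8.

m8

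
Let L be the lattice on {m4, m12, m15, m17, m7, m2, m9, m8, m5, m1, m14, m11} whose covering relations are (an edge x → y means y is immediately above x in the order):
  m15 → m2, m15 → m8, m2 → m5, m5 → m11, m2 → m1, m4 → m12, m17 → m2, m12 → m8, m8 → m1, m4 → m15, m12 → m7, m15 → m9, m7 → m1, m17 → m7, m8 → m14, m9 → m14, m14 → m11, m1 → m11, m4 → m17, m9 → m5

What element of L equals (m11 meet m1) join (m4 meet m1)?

m1

m11 ∧ m1 = m1
m4 ∧ m1 = m4
m1 ∨ m4 = m1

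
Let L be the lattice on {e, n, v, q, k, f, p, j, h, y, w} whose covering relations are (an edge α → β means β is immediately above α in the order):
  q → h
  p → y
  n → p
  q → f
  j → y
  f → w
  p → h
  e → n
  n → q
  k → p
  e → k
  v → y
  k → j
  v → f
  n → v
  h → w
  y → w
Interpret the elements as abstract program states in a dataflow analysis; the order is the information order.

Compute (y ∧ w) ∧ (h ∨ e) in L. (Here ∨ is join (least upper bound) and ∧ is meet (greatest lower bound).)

y ∧ w = y
h ∨ e = h
y ∧ h = p

p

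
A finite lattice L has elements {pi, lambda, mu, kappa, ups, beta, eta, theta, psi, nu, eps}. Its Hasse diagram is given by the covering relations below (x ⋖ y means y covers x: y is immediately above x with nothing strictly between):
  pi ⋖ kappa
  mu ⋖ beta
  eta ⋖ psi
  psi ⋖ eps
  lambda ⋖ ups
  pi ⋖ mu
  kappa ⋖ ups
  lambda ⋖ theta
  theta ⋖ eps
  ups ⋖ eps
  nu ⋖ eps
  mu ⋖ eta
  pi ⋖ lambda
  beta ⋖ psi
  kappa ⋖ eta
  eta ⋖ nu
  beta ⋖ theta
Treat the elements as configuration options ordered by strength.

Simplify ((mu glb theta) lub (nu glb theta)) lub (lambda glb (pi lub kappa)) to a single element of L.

mu ∧ theta = mu
nu ∧ theta = mu
mu ∨ mu = mu
pi ∨ kappa = kappa
lambda ∧ kappa = pi
mu ∨ pi = mu

mu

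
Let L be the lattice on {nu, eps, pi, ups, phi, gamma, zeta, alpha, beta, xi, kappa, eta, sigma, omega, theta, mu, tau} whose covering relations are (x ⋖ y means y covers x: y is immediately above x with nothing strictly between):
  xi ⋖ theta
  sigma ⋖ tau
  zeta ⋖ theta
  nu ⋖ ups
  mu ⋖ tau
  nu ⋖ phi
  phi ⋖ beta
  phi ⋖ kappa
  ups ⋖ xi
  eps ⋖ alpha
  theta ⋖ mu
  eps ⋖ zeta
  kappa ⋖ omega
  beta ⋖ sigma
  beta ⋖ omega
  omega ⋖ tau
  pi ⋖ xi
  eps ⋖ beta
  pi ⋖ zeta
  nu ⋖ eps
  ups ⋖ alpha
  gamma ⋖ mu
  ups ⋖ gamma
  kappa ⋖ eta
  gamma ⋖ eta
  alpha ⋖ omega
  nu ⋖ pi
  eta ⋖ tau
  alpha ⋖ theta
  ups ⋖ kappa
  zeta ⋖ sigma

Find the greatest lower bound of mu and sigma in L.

Common lower bounds of {mu, sigma}: eps, nu, pi, zeta.
The greatest among these is zeta.

zeta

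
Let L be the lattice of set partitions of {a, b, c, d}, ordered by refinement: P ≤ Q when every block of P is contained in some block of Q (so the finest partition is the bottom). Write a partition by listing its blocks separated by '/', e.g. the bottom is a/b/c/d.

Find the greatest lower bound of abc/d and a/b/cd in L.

The meet (common refinement) of abc/d and a/b/cd intersects blocks pairwise, giving a/b/c/d.

a/b/c/d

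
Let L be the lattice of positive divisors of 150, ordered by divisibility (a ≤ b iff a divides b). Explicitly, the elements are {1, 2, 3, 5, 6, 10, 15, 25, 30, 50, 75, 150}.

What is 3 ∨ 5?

Common upper bounds of {3, 5}: 15, 150, 30, 75.
The least among these is 15.

15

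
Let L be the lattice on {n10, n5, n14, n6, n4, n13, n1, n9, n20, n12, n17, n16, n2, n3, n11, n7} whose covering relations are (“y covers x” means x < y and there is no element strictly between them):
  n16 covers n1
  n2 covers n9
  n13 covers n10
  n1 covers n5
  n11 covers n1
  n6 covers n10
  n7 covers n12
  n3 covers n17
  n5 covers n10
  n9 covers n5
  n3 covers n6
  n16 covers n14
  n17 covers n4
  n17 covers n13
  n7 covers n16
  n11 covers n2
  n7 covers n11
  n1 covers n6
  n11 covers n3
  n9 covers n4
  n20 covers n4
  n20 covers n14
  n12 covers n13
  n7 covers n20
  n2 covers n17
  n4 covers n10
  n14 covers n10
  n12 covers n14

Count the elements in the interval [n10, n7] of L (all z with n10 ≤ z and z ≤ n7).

16

The interval [n10, n7] = {n1, n10, n11, n12, n13, n14, n16, n17, n2, n20, n3, n4, n5, n6, n7, n9}, which has 16 elements.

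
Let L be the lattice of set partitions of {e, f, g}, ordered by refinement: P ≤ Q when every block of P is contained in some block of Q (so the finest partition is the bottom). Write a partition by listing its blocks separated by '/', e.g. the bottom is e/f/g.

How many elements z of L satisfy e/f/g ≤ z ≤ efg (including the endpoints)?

5

The interval [e/f/g, efg] = {e/f/g, e/fg, ef/g, efg, eg/f}, which has 5 elements.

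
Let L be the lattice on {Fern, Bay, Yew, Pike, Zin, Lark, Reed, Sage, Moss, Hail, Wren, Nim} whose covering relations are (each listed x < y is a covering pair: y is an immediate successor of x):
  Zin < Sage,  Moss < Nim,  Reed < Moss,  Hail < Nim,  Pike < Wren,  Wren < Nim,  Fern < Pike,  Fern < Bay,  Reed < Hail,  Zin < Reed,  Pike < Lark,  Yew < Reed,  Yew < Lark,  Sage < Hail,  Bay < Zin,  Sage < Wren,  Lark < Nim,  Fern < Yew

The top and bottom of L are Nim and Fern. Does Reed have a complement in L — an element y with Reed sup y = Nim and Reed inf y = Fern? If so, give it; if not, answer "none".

Pike

Need y with Reed ∨ y = Nim and Reed ∧ y = Fern.
Checking each element gives: Pike.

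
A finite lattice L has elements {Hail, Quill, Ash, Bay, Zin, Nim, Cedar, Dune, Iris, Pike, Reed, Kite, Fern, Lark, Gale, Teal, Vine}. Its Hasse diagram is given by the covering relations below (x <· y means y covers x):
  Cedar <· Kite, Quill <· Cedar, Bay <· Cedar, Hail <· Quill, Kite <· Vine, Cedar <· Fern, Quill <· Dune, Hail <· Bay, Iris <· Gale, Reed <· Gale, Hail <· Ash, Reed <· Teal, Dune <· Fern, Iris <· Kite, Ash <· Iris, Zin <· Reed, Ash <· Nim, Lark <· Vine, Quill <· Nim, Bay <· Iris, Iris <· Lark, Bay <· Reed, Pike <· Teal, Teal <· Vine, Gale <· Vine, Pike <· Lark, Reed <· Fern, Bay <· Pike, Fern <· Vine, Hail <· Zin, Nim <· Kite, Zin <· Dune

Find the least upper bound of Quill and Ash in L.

Nim

Common upper bounds of {Quill, Ash}: Kite, Nim, Vine.
The least among these is Nim.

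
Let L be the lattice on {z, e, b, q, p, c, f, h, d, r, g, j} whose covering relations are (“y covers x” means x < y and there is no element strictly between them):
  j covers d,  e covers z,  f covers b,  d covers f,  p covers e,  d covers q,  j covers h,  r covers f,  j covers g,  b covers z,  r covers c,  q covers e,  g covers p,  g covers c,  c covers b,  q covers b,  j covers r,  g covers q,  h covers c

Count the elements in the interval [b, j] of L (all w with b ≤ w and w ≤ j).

9

The interval [b, j] = {b, c, d, f, g, h, j, q, r}, which has 9 elements.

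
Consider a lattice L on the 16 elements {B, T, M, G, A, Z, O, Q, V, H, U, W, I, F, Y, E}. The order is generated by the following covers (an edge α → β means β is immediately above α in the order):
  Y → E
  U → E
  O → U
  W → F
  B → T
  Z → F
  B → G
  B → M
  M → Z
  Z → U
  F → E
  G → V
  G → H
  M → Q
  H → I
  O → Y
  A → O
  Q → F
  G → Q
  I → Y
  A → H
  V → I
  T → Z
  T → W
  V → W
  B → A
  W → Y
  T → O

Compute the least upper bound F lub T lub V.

F

Common upper bounds of {F, T, V}: E, F.
The least among these is F.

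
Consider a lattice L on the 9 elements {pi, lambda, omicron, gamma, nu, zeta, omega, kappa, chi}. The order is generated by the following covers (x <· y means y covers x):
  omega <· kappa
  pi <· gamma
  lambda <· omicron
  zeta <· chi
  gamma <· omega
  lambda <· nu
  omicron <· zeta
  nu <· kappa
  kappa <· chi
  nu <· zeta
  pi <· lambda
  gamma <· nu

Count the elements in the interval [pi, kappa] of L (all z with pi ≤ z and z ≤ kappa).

The interval [pi, kappa] = {gamma, kappa, lambda, nu, omega, pi}, which has 6 elements.

6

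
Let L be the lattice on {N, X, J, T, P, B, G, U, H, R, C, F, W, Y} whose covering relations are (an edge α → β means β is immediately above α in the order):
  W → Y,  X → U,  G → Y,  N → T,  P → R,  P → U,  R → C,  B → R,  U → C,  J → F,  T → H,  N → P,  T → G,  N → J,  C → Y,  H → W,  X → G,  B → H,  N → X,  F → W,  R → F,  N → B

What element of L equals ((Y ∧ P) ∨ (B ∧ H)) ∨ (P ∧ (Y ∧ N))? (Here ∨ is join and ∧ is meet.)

R

Y ∧ P = P
B ∧ H = B
P ∨ B = R
Y ∧ N = N
P ∧ N = N
R ∨ N = R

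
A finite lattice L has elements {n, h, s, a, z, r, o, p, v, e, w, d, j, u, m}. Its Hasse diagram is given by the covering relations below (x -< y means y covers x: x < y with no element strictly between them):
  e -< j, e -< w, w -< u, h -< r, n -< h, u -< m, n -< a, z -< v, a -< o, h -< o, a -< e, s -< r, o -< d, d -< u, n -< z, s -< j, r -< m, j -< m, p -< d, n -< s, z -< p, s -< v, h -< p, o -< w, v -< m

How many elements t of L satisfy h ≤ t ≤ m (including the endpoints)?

The interval [h, m] = {d, h, m, o, p, r, u, w}, which has 8 elements.

8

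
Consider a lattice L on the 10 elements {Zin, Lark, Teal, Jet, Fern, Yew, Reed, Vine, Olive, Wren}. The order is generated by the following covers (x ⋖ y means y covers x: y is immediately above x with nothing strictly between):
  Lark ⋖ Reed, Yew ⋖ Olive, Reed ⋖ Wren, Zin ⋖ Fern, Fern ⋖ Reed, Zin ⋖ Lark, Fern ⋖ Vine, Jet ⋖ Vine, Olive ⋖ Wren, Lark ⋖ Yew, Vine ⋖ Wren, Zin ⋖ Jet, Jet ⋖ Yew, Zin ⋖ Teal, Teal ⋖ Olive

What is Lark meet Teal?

Zin

Common lower bounds of {Lark, Teal}: Zin.
The greatest among these is Zin.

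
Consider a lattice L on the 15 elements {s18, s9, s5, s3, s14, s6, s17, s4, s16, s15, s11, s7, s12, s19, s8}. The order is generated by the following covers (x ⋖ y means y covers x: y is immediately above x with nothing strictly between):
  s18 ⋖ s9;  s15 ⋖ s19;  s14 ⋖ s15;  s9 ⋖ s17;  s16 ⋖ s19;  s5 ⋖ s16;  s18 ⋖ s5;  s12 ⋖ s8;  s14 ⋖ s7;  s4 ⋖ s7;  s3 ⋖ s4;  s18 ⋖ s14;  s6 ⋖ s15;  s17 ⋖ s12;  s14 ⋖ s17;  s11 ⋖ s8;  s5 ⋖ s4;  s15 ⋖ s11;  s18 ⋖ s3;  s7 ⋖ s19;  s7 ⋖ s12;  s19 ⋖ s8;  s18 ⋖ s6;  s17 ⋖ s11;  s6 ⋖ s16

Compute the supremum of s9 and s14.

s17

Common upper bounds of {s9, s14}: s11, s12, s17, s8.
The least among these is s17.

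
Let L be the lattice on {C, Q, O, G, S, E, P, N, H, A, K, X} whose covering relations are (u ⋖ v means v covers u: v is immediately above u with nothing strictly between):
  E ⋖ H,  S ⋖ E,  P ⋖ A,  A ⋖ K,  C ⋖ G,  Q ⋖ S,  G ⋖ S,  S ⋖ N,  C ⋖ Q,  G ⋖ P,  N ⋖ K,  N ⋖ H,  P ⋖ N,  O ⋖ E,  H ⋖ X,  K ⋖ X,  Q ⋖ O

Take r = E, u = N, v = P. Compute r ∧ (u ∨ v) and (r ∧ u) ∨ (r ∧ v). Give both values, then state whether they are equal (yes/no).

S; S; yes

u ∨ v = N, so r ∧ (u ∨ v) = E ∧ N = S.
r ∧ u = S and r ∧ v = G, so (r ∧ u) ∨ (r ∧ v) = S ∨ G = S.
Equal: yes.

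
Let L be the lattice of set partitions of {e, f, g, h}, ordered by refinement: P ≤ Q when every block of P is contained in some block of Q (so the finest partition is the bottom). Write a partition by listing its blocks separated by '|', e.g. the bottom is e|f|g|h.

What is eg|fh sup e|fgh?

Common upper bounds of {eg|fh, e|fgh}: efgh.
The least among these is efgh.

efgh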